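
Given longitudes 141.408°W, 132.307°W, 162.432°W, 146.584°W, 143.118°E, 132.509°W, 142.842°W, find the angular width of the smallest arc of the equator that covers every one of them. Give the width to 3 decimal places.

84.575°

Sort the longitudes: -162.432°, -146.584°, -142.842°, -141.408°, -132.509°, -132.307°, +143.118°.
Eastward gaps between consecutive values (wrapping around): 15.848°, 3.742°, 1.434°, 8.899°, 0.202°, 275.425°, 54.450°.
Largest gap = 275.425° ⇒ minimal covering band is its complement: 360° − 275.425° = 84.575°.
Band runs from +143.118° eastward to -132.307°, crossing the antimeridian.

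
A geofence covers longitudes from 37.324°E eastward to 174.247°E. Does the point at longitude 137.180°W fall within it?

No

Band width going east from +37.324° to +174.247°: ((174.247 − 37.324) mod 360) = 136.923°.
Offset of -137.180° east of the west edge: ((-137.180 − 37.324) mod 360) = 185.496°.
185.496° > 136.923° ⇒ outside.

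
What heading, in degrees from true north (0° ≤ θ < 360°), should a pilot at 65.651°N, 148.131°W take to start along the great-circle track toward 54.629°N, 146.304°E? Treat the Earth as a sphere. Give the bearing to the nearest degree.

283°

Δλ = 146.304 − -148.131 = 294.435°; wrapped into (−180°, 180°]: -65.565°.
θ = atan2( sin Δλ · cos φ₂ , cos φ₁ · sin φ₂ − sin φ₁ · cos φ₂ · cos Δλ )
  = atan2(-0.52702, 0.11804) = -77.376° → normalised to [0°, 360°): 282.624°.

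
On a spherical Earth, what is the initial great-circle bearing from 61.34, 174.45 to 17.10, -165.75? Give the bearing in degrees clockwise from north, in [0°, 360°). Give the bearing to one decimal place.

Δλ = -165.75 − 174.45 = -340.20°; wrapped into (−180°, 180°]: 19.80°.
θ = atan2( sin Δλ · cos φ₂ , cos φ₁ · sin φ₂ − sin φ₁ · cos φ₂ · cos Δλ )
  = atan2(0.32376, -0.64808) = 153.455° → normalised to [0°, 360°): 153.455°.

153.5°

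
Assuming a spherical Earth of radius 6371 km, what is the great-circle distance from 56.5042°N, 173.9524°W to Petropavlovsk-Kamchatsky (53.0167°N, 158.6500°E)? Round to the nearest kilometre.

Δλ = 158.6500 − -173.9524 = 332.6024°; wrapped into (−180°, 180°]: -27.3976°.
Δφ = 53.0167 − 56.5042 = -3.4875°.
a = sin²(Δφ/2) + cos φ₁ · cos φ₂ · sin²(Δλ/2) = 0.019545.
c = 2·atan2(√a, √(1−a)) = 0.28053 rad → d = 6371·c ≈ 1787.24 km.

1787 km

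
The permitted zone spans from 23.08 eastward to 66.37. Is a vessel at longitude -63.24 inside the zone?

No

Band width going east from +23.08° to +66.37°: ((66.37 − 23.08) mod 360) = 43.29°.
Offset of -63.24° east of the west edge: ((-63.24 − 23.08) mod 360) = 273.68°.
273.68° > 43.29° ⇒ outside.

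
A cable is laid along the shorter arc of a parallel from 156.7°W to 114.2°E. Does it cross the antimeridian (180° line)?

Yes

Naïve |114.2 − -156.7| = 270.9° > 180°, so the shorter arc goes the other way round — across 180°.
Signed shortest Δλ = ((114.2 − -156.7 + 180) mod 360) − 180 = -89.1°.
Going west by 89.1° from -156.7° passes through 180° before reaching +114.2°.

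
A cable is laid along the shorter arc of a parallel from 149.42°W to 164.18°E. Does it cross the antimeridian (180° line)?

Naïve |164.18 − -149.42| = 313.6° > 180°, so the shorter arc goes the other way round — across 180°.
Signed shortest Δλ = ((164.18 − -149.42 + 180) mod 360) − 180 = -46.4°.
Going west by 46.4° from -149.42° passes through 180° before reaching +164.18°.

Yes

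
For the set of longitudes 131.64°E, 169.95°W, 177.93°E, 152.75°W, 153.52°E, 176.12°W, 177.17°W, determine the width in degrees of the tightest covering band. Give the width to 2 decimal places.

75.61°

Sort the longitudes: -177.17°, -176.12°, -169.95°, -152.75°, +131.64°, +153.52°, +177.93°.
Eastward gaps between consecutive values (wrapping around): 1.05°, 6.17°, 17.20°, 284.39°, 21.88°, 24.41°, 4.90°.
Largest gap = 284.39° ⇒ minimal covering band is its complement: 360° − 284.39° = 75.61°.
Band runs from +131.64° eastward to -152.75°, crossing the antimeridian.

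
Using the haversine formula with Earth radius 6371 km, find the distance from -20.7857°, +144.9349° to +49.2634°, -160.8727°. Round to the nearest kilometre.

9446 km

Δλ = -160.8727 − 144.9349 = -305.8076°; wrapped into (−180°, 180°]: 54.1924°.
Δφ = 49.2634 − -20.7857 = 70.0491°.
a = sin²(Δφ/2) + cos φ₁ · cos φ₂ · sin²(Δλ/2) = 0.455970.
c = 2·atan2(√a, √(1−a)) = 1.48262 rad → d = 6371·c ≈ 9445.79 km.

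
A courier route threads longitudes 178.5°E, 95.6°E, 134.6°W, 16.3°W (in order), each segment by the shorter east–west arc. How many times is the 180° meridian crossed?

1

Leg 1: +178.5° → +95.6°, shortest Δλ = -82.9° (west) — does not cross 180°.
Leg 2: +95.6° → -134.6°, shortest Δλ = 129.8° (east) — crosses 180°.
Leg 3: -134.6° → -16.3°, shortest Δλ = 118.3° (east) — does not cross 180°.
Total crossings: 1.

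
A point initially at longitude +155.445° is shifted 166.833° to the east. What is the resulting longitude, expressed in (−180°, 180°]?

Start at +155.445°; shift +166.833° → +322.278°.
+322.278° lies outside (−180°, 180°]; subtract 360° → -37.722°.

-37.722°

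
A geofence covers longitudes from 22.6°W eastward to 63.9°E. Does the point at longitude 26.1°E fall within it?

Yes

Band width going east from -22.6° to +63.9°: ((63.9 − -22.6) mod 360) = 86.5°.
Offset of +26.1° east of the west edge: ((26.1 − -22.6) mod 360) = 48.7°.
48.7° ≤ 86.5° ⇒ inside.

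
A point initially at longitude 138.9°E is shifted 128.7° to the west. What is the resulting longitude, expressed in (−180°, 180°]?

Start at +138.9°; shift −128.7° → +10.2°.
+10.2° already lies in (−180°, 180°].

10.2°E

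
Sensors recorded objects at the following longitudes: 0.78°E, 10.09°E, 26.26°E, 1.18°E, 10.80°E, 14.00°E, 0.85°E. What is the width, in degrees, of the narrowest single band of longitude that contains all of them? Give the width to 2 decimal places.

Sort the longitudes: +0.78°, +0.85°, +1.18°, +10.09°, +10.80°, +14.00°, +26.26°.
Eastward gaps between consecutive values (wrapping around): 0.07°, 0.33°, 8.91°, 0.71°, 3.20°, 12.26°, 334.52°.
Largest gap = 334.52° ⇒ minimal covering band is its complement: 360° − 334.52° = 25.48°.
Band runs from +0.78° eastward to +26.26°.

25.48°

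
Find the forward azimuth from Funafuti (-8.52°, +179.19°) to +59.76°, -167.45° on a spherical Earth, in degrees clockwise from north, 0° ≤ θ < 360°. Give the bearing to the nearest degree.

7°

Δλ = -167.45 − 179.19 = -346.64°; wrapped into (−180°, 180°]: 13.36°.
θ = atan2( sin Δλ · cos φ₂ , cos φ₁ · sin φ₂ − sin φ₁ · cos φ₂ · cos Δλ )
  = atan2(0.11637, 0.92698) = 7.155° → normalised to [0°, 360°): 7.155°.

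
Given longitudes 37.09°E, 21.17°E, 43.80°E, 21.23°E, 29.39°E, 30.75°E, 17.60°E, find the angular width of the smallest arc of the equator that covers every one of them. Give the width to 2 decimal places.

26.20°

Sort the longitudes: +17.60°, +21.17°, +21.23°, +29.39°, +30.75°, +37.09°, +43.80°.
Eastward gaps between consecutive values (wrapping around): 3.57°, 0.06°, 8.16°, 1.36°, 6.34°, 6.71°, 333.80°.
Largest gap = 333.80° ⇒ minimal covering band is its complement: 360° − 333.80° = 26.20°.
Band runs from +17.60° eastward to +43.80°.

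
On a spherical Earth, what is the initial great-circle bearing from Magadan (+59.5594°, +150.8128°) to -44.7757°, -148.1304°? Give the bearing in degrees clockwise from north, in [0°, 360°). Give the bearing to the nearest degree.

Δλ = -148.1304 − 150.8128 = -298.9432°; wrapped into (−180°, 180°]: 61.0568°.
θ = atan2( sin Δλ · cos φ₂ , cos φ₁ · sin φ₂ − sin φ₁ · cos φ₂ · cos Δλ )
  = atan2(0.62121, -0.65303) = 136.431° → normalised to [0°, 360°): 136.431°.

136°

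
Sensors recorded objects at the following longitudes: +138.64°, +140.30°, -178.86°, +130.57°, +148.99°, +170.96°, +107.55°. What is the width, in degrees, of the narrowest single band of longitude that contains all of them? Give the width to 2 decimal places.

73.59°

Sort the longitudes: -178.86°, +107.55°, +130.57°, +138.64°, +140.30°, +148.99°, +170.96°.
Eastward gaps between consecutive values (wrapping around): 286.41°, 23.02°, 8.07°, 1.66°, 8.69°, 21.97°, 10.18°.
Largest gap = 286.41° ⇒ minimal covering band is its complement: 360° − 286.41° = 73.59°.
Band runs from +107.55° eastward to -178.86°, crossing the antimeridian.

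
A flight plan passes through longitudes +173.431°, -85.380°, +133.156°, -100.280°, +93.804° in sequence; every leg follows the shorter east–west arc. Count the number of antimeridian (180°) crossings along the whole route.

Leg 1: +173.431° → -85.380°, shortest Δλ = 101.189° (east) — crosses 180°.
Leg 2: -85.380° → +133.156°, shortest Δλ = -141.464° (west) — crosses 180°.
Leg 3: +133.156° → -100.280°, shortest Δλ = 126.564° (east) — crosses 180°.
Leg 4: -100.280° → +93.804°, shortest Δλ = -165.916° (west) — crosses 180°.
Total crossings: 4.

4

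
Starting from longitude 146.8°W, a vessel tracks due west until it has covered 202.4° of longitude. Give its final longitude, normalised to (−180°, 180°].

10.8°E

Start at -146.8°; shift −202.4° → -349.2°.
-349.2° lies outside (−180°, 180°]; add 360° → +10.8°.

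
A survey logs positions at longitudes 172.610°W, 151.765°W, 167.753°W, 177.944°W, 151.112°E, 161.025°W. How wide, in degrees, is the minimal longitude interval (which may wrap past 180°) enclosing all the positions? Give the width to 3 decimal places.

57.123°

Sort the longitudes: -177.944°, -172.610°, -167.753°, -161.025°, -151.765°, +151.112°.
Eastward gaps between consecutive values (wrapping around): 5.334°, 4.857°, 6.728°, 9.260°, 302.877°, 30.944°.
Largest gap = 302.877° ⇒ minimal covering band is its complement: 360° − 302.877° = 57.123°.
Band runs from +151.112° eastward to -151.765°, crossing the antimeridian.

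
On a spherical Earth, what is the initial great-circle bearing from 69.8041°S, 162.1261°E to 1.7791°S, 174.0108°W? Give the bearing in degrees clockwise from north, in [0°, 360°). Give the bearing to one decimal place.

Δλ = -174.0108 − 162.1261 = -336.1369°; wrapped into (−180°, 180°]: 23.8631°.
θ = atan2( sin Δλ · cos φ₂ , cos φ₁ · sin φ₂ − sin φ₁ · cos φ₂ · cos Δλ )
  = atan2(0.40436, 0.84716) = 25.516° → normalised to [0°, 360°): 25.516°.

25.5°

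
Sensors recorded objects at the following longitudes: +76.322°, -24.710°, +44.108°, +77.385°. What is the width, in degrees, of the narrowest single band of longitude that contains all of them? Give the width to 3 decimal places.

Sort the longitudes: -24.710°, +44.108°, +76.322°, +77.385°.
Eastward gaps between consecutive values (wrapping around): 68.818°, 32.214°, 1.063°, 257.905°.
Largest gap = 257.905° ⇒ minimal covering band is its complement: 360° − 257.905° = 102.095°.
Band runs from -24.710° eastward to +77.385°.

102.095°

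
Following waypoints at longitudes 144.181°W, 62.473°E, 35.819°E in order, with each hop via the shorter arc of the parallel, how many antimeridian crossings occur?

1

Leg 1: -144.181° → +62.473°, shortest Δλ = -153.346° (west) — crosses 180°.
Leg 2: +62.473° → +35.819°, shortest Δλ = -26.654° (west) — does not cross 180°.
Total crossings: 1.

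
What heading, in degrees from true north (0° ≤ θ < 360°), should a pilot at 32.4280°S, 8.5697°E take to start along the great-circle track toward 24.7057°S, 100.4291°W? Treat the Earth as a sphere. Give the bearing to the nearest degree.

239°

Δλ = -100.4291 − 8.5697 = -108.9988°.
θ = atan2( sin Δλ · cos φ₂ , cos φ₁ · sin φ₂ − sin φ₁ · cos φ₂ · cos Δλ )
  = atan2(-0.85898, -0.51138) = -120.767° → normalised to [0°, 360°): 239.233°.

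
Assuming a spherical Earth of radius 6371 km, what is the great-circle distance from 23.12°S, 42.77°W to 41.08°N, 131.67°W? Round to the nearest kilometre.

11583 km

Δλ = -131.67 − -42.77 = -88.90°.
Δφ = 41.08 − -23.12 = 64.20°.
a = sin²(Δφ/2) + cos φ₁ · cos φ₂ · sin²(Δλ/2) = 0.622356.
c = 2·atan2(√a, √(1−a)) = 1.81802 rad → d = 6371·c ≈ 11582.60 km.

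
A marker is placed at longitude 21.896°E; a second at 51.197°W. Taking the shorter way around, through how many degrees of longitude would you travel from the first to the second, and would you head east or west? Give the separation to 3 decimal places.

Raw difference: -51.197 − 21.896 = -73.093°.
Normalise into (−180°, 180°]: -73.093° stays -73.093°.
Negative ⇒ the second point lies to the west; separation 73.093°.

73.093° west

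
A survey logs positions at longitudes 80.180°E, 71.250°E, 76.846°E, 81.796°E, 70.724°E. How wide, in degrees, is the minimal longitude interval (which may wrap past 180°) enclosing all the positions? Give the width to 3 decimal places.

11.072°

Sort the longitudes: +70.724°, +71.250°, +76.846°, +80.180°, +81.796°.
Eastward gaps between consecutive values (wrapping around): 0.526°, 5.596°, 3.334°, 1.616°, 348.928°.
Largest gap = 348.928° ⇒ minimal covering band is its complement: 360° − 348.928° = 11.072°.
Band runs from +70.724° eastward to +81.796°.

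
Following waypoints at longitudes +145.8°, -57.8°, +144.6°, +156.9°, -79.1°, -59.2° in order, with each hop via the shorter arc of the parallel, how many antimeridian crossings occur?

Leg 1: +145.8° → -57.8°, shortest Δλ = 156.4° (east) — crosses 180°.
Leg 2: -57.8° → +144.6°, shortest Δλ = -157.6° (west) — crosses 180°.
Leg 3: +144.6° → +156.9°, shortest Δλ = 12.3° (east) — does not cross 180°.
Leg 4: +156.9° → -79.1°, shortest Δλ = 124.0° (east) — crosses 180°.
Leg 5: -79.1° → -59.2°, shortest Δλ = 19.9° (east) — does not cross 180°.
Total crossings: 3.

3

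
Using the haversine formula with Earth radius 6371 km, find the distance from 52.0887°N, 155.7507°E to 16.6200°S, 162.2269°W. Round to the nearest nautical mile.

4670 nmi

Δλ = -162.2269 − 155.7507 = -317.9776°; wrapped into (−180°, 180°]: 42.0224°.
Δφ = -16.6200 − 52.0887 = -68.7087°.
a = sin²(Δφ/2) + cos φ₁ · cos φ₂ · sin²(Δλ/2) = 0.394137.
c = 2·atan2(√a, √(1−a)) = 1.35745 rad → d = 6371·c ≈ 8648.35 km ≈ 4669.73 nmi.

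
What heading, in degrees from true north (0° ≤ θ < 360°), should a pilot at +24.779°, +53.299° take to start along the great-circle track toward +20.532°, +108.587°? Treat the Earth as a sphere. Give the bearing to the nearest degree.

83°

Δλ = 108.587 − 53.299 = 55.288°.
θ = atan2( sin Δλ · cos φ₂ , cos φ₁ · sin φ₂ − sin φ₁ · cos φ₂ · cos Δλ )
  = atan2(0.76981, 0.09493) = 82.970° → normalised to [0°, 360°): 82.970°.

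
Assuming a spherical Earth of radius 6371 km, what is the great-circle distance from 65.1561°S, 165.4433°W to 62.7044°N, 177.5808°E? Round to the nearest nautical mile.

7714 nmi

Δλ = 177.5808 − -165.4433 = 343.0241°; wrapped into (−180°, 180°]: -16.9759°.
Δφ = 62.7044 − -65.1561 = 127.8605°.
a = sin²(Δφ/2) + cos φ₁ · cos φ₂ · sin²(Δλ/2) = 0.811068.
c = 2·atan2(√a, √(1−a)) = 2.24226 rad → d = 6371·c ≈ 14285.47 km ≈ 7713.54 nmi.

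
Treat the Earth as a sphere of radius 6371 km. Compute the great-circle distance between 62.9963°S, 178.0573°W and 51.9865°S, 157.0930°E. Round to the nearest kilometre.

Δλ = 157.0930 − -178.0573 = 335.1503°; wrapped into (−180°, 180°]: -24.8497°.
Δφ = -51.9865 − -62.9963 = 11.0098°.
a = sin²(Δφ/2) + cos φ₁ · cos φ₂ · sin²(Δλ/2) = 0.022147.
c = 2·atan2(√a, √(1−a)) = 0.29875 rad → d = 6371·c ≈ 1903.34 km.

1903 km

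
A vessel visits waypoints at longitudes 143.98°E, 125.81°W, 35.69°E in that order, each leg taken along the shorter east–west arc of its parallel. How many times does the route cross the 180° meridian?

1

Leg 1: +143.98° → -125.81°, shortest Δλ = 90.21° (east) — crosses 180°.
Leg 2: -125.81° → +35.69°, shortest Δλ = 161.5° (east) — does not cross 180°.
Total crossings: 1.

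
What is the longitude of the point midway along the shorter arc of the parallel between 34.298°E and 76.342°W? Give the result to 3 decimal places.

21.022°W

Signed shortest Δλ from +34.298° to -76.342° is -110.640°.
Midpoint longitude = +34.298° + (-110.640°)/2 = +34.298° − 55.320° = -21.022°.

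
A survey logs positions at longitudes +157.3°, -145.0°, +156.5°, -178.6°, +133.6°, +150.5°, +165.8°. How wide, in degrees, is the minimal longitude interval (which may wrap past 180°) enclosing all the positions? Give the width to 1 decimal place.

Sort the longitudes: -178.6°, -145.0°, +133.6°, +150.5°, +156.5°, +157.3°, +165.8°.
Eastward gaps between consecutive values (wrapping around): 33.6°, 278.6°, 16.9°, 6.0°, 0.8°, 8.5°, 15.6°.
Largest gap = 278.6° ⇒ minimal covering band is its complement: 360° − 278.6° = 81.4°.
Band runs from +133.6° eastward to -145.0°, crossing the antimeridian.

81.4°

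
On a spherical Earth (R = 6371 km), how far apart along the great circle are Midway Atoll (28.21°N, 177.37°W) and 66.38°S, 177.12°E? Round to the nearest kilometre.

Δλ = 177.12 − -177.37 = 354.49°; wrapped into (−180°, 180°]: -5.51°.
Δφ = -66.38 − 28.21 = -94.59°.
a = sin²(Δφ/2) + cos φ₁ · cos φ₂ · sin²(Δλ/2) = 0.540828.
c = 2·atan2(√a, √(1−a)) = 1.65254 rad → d = 6371·c ≈ 10528.36 km.

10528 km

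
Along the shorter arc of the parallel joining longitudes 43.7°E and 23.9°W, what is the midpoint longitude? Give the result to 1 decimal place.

Signed shortest Δλ from +43.7° to -23.9° is -67.6°.
Midpoint longitude = +43.7° + (-67.6°)/2 = +43.7° − 33.8° = +9.9°.

9.9°E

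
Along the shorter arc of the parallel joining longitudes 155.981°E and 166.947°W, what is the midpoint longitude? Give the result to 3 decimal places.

174.517°E

Signed shortest Δλ from +155.981° to -166.947° is +37.072°.
Midpoint longitude = +155.981° + (+37.072°)/2 = +155.981° + 18.536° = +174.517°.
(The naïve average (+155.981 + -166.947)/2 = -5.483° is on the wrong side of the globe.)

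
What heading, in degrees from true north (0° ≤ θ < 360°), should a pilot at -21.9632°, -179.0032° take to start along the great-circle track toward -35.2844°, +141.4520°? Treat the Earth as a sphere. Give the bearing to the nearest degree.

240°

Δλ = 141.4520 − -179.0032 = 320.4552°; wrapped into (−180°, 180°]: -39.5448°.
θ = atan2( sin Δλ · cos φ₂ , cos φ₁ · sin φ₂ − sin φ₁ · cos φ₂ · cos Δλ )
  = atan2(-0.51972, -0.30029) = -120.019° → normalised to [0°, 360°): 239.981°.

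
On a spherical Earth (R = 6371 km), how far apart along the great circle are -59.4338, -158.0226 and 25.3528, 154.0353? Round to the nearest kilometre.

10395 km

Δλ = 154.0353 − -158.0226 = 312.0579°; wrapped into (−180°, 180°]: -47.9421°.
Δφ = 25.3528 − -59.4338 = 84.7866°.
a = sin²(Δφ/2) + cos φ₁ · cos φ₂ · sin²(Δλ/2) = 0.530421.
c = 2·atan2(√a, √(1−a)) = 1.63168 rad → d = 6371·c ≈ 10395.41 km.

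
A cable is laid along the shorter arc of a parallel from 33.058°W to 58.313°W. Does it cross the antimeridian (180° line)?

Signed shortest Δλ = ((-58.313 − -33.058 + 180) mod 360) − 180 = -25.255°.
Going west by 25.255° from -33.058° reaches -58.313° without touching 180°.

No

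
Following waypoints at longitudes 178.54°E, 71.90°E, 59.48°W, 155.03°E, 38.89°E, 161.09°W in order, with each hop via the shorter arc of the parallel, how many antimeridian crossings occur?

2

Leg 1: +178.54° → +71.90°, shortest Δλ = -106.64° (west) — does not cross 180°.
Leg 2: +71.90° → -59.48°, shortest Δλ = -131.38° (west) — does not cross 180°.
Leg 3: -59.48° → +155.03°, shortest Δλ = -145.49° (west) — crosses 180°.
Leg 4: +155.03° → +38.89°, shortest Δλ = -116.14° (west) — does not cross 180°.
Leg 5: +38.89° → -161.09°, shortest Δλ = 160.02° (east) — crosses 180°.
Total crossings: 2.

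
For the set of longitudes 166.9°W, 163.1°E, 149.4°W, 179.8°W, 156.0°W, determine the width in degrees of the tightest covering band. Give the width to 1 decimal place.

47.5°

Sort the longitudes: -179.8°, -166.9°, -156.0°, -149.4°, +163.1°.
Eastward gaps between consecutive values (wrapping around): 12.9°, 10.9°, 6.6°, 312.5°, 17.1°.
Largest gap = 312.5° ⇒ minimal covering band is its complement: 360° − 312.5° = 47.5°.
Band runs from +163.1° eastward to -149.4°, crossing the antimeridian.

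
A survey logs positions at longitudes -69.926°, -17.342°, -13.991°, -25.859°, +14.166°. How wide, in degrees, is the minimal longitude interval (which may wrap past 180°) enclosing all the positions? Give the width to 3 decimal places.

84.092°

Sort the longitudes: -69.926°, -25.859°, -17.342°, -13.991°, +14.166°.
Eastward gaps between consecutive values (wrapping around): 44.067°, 8.517°, 3.351°, 28.157°, 275.908°.
Largest gap = 275.908° ⇒ minimal covering band is its complement: 360° − 275.908° = 84.092°.
Band runs from -69.926° eastward to +14.166°.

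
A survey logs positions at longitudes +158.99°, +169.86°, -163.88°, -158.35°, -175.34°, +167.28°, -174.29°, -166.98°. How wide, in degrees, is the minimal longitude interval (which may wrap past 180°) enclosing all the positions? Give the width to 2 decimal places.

Sort the longitudes: -175.34°, -174.29°, -166.98°, -163.88°, -158.35°, +158.99°, +167.28°, +169.86°.
Eastward gaps between consecutive values (wrapping around): 1.05°, 7.31°, 3.10°, 5.53°, 317.34°, 8.29°, 2.58°, 14.80°.
Largest gap = 317.34° ⇒ minimal covering band is its complement: 360° − 317.34° = 42.66°.
Band runs from +158.99° eastward to -158.35°, crossing the antimeridian.

42.66°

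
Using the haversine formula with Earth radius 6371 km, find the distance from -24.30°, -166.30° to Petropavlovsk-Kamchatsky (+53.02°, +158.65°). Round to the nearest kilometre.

Δλ = 158.65 − -166.30 = 324.95°; wrapped into (−180°, 180°]: -35.05°.
Δφ = 53.02 − -24.30 = 77.32°.
a = sin²(Δφ/2) + cos φ₁ · cos φ₂ · sin²(Δλ/2) = 0.439959.
c = 2·atan2(√a, √(1−a)) = 1.45042 rad → d = 6371·c ≈ 9240.65 km.

9241 km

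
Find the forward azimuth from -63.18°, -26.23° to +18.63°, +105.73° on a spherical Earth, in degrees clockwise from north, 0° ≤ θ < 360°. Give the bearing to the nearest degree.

121°

Δλ = 105.73 − -26.23 = 131.96°.
θ = atan2( sin Δλ · cos φ₂ , cos φ₁ · sin φ₂ − sin φ₁ · cos φ₂ · cos Δλ )
  = atan2(0.70465, -0.42129) = 120.874° → normalised to [0°, 360°): 120.874°.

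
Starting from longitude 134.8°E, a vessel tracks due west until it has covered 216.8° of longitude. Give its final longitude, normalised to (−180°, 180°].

82.0°W

Start at +134.8°; shift −216.8° → -82.0°.
-82.0° already lies in (−180°, 180°].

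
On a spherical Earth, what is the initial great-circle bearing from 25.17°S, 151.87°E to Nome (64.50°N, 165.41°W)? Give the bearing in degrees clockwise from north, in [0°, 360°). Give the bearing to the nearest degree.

17°

Δλ = -165.41 − 151.87 = -317.28°; wrapped into (−180°, 180°]: 42.72°.
θ = atan2( sin Δλ · cos φ₂ , cos φ₁ · sin φ₂ − sin φ₁ · cos φ₂ · cos Δλ )
  = atan2(0.29207, 0.95140) = 17.066° → normalised to [0°, 360°): 17.066°.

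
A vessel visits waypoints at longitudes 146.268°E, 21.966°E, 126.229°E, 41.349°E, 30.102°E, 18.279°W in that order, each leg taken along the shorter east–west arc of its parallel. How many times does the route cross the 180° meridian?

0

Leg 1: +146.268° → +21.966°, shortest Δλ = -124.302° (west) — does not cross 180°.
Leg 2: +21.966° → +126.229°, shortest Δλ = 104.263° (east) — does not cross 180°.
Leg 3: +126.229° → +41.349°, shortest Δλ = -84.88° (west) — does not cross 180°.
Leg 4: +41.349° → +30.102°, shortest Δλ = -11.247° (west) — does not cross 180°.
Leg 5: +30.102° → -18.279°, shortest Δλ = -48.381° (west) — does not cross 180°.
Total crossings: 0.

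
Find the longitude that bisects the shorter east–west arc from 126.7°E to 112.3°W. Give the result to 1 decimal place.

172.8°W

Signed shortest Δλ from +126.7° to -112.3° is +121.0°.
Midpoint longitude = +126.7° + (+121.0°)/2 = +126.7° + 60.5° = +187.2°.
Normalise into (−180°, 180°]: -172.8°.
(The naïve average (+126.7 + -112.3)/2 = 7.2° is on the wrong side of the globe.)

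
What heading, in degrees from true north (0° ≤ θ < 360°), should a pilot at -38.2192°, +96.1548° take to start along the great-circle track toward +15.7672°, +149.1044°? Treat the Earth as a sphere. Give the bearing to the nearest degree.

Δλ = 149.1044 − 96.1548 = 52.9496°.
θ = atan2( sin Δλ · cos φ₂ , cos φ₁ · sin φ₂ − sin φ₁ · cos φ₂ · cos Δλ )
  = atan2(0.76808, 0.57222) = 53.314° → normalised to [0°, 360°): 53.314°.

53°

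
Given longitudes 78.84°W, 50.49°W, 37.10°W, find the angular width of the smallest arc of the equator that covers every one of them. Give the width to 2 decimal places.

Sort the longitudes: -78.84°, -50.49°, -37.10°.
Eastward gaps between consecutive values (wrapping around): 28.35°, 13.39°, 318.26°.
Largest gap = 318.26° ⇒ minimal covering band is its complement: 360° − 318.26° = 41.74°.
Band runs from -78.84° eastward to -37.10°.

41.74°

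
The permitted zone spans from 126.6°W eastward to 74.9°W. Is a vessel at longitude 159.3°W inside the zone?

Band width going east from -126.6° to -74.9°: ((-74.9 − -126.6) mod 360) = 51.7°.
Offset of -159.3° east of the west edge: ((-159.3 − -126.6) mod 360) = 327.3°.
327.3° > 51.7° ⇒ outside.

No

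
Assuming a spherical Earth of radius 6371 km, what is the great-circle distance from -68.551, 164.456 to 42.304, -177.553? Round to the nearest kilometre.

12417 km

Δλ = -177.553 − 164.456 = -342.009°; wrapped into (−180°, 180°]: 17.991°.
Δφ = 42.304 − -68.551 = 110.855°.
a = sin²(Δφ/2) + cos φ₁ · cos φ₂ · sin²(Δλ/2) = 0.684614.
c = 2·atan2(√a, √(1−a)) = 1.94897 rad → d = 6371·c ≈ 12416.91 km.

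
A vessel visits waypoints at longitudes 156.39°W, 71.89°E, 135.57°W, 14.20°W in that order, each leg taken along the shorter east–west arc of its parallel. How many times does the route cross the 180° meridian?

Leg 1: -156.39° → +71.89°, shortest Δλ = -131.72° (west) — crosses 180°.
Leg 2: +71.89° → -135.57°, shortest Δλ = 152.54° (east) — crosses 180°.
Leg 3: -135.57° → -14.20°, shortest Δλ = 121.37° (east) — does not cross 180°.
Total crossings: 2.

2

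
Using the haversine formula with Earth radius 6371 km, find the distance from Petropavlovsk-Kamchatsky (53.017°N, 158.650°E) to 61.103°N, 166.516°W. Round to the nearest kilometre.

2256 km

Δλ = -166.516 − 158.650 = -325.166°; wrapped into (−180°, 180°]: 34.834°.
Δφ = 61.103 − 53.017 = 8.086°.
a = sin²(Δφ/2) + cos φ₁ · cos φ₂ · sin²(Δλ/2) = 0.031017.
c = 2·atan2(√a, √(1−a)) = 0.35408 rad → d = 6371·c ≈ 2255.83 km.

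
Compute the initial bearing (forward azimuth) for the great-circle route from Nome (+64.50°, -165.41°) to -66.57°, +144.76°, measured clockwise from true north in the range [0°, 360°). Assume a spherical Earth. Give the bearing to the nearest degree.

Δλ = 144.76 − -165.41 = 310.17°; wrapped into (−180°, 180°]: -49.83°.
θ = atan2( sin Δλ · cos φ₂ , cos φ₁ · sin φ₂ − sin φ₁ · cos φ₂ · cos Δλ )
  = atan2(-0.30384, -0.62652) = -154.128° → normalised to [0°, 360°): 205.872°.

206°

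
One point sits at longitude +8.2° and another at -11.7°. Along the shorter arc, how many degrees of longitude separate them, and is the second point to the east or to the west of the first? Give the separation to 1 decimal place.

19.9° west

Raw difference: -11.7 − 8.2 = -19.9°.
Normalise into (−180°, 180°]: -19.9° stays -19.9°.
Negative ⇒ the second point lies to the west; separation 19.9°.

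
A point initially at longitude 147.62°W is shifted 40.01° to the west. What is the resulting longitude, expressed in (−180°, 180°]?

Start at -147.62°; shift −40.01° → -187.63°.
-187.63° lies outside (−180°, 180°]; add 360° → +172.37°.

172.37°E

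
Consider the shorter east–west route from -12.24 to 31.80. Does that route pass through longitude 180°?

No

Signed shortest Δλ = ((31.80 − -12.24 + 180) mod 360) − 180 = 44.04°.
Going east by 44.04° from -12.24° reaches +31.80° without touching 180°.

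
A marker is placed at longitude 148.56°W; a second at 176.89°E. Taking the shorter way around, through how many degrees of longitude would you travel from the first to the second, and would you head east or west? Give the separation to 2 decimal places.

Raw difference: 176.89 − -148.56 = 325.45°.
Normalise into (−180°, 180°]: 325.45° − 360° = -34.55°.
Negative ⇒ the second point lies to the west; separation 34.55°.

34.55° west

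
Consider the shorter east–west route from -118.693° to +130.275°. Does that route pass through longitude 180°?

Yes

Naïve |130.275 − -118.693| = 248.968° > 180°, so the shorter arc goes the other way round — across 180°.
Signed shortest Δλ = ((130.275 − -118.693 + 180) mod 360) − 180 = -111.032°.
Going west by 111.032° from -118.693° passes through 180° before reaching +130.275°.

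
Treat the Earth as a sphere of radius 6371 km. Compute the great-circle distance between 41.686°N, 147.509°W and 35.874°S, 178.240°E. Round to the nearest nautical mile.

Δλ = 178.240 − -147.509 = 325.749°; wrapped into (−180°, 180°]: -34.251°.
Δφ = -35.874 − 41.686 = -77.560°.
a = sin²(Δφ/2) + cos φ₁ · cos φ₂ · sin²(Δλ/2) = 0.444763.
c = 2·atan2(√a, √(1−a)) = 1.46010 rad → d = 6371·c ≈ 9302.27 km ≈ 5022.83 nmi.

5023 nmi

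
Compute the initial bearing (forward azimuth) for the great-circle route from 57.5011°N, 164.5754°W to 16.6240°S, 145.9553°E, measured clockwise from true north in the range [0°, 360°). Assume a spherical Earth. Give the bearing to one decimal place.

Δλ = 145.9553 − -164.5754 = 310.5307°; wrapped into (−180°, 180°]: -49.4693°.
θ = atan2( sin Δλ · cos φ₂ , cos φ₁ · sin φ₂ − sin φ₁ · cos φ₂ · cos Δλ )
  = atan2(-0.72829, -0.67889) = -132.990° → normalised to [0°, 360°): 227.010°.

227.0°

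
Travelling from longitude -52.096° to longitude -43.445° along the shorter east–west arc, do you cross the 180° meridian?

No

Signed shortest Δλ = ((-43.445 − -52.096 + 180) mod 360) − 180 = 8.651°.
Going east by 8.651° from -52.096° reaches -43.445° without touching 180°.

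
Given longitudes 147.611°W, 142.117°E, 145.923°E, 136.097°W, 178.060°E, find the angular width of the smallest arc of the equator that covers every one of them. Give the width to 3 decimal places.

81.786°

Sort the longitudes: -147.611°, -136.097°, +142.117°, +145.923°, +178.060°.
Eastward gaps between consecutive values (wrapping around): 11.514°, 278.214°, 3.806°, 32.137°, 34.329°.
Largest gap = 278.214° ⇒ minimal covering band is its complement: 360° − 278.214° = 81.786°.
Band runs from +142.117° eastward to -136.097°, crossing the antimeridian.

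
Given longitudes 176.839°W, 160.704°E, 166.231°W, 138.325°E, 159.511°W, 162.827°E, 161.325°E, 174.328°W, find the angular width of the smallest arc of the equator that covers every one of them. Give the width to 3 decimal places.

Sort the longitudes: -176.839°, -174.328°, -166.231°, -159.511°, +138.325°, +160.704°, +161.325°, +162.827°.
Eastward gaps between consecutive values (wrapping around): 2.511°, 8.097°, 6.720°, 297.836°, 22.379°, 0.621°, 1.502°, 20.334°.
Largest gap = 297.836° ⇒ minimal covering band is its complement: 360° − 297.836° = 62.164°.
Band runs from +138.325° eastward to -159.511°, crossing the antimeridian.

62.164°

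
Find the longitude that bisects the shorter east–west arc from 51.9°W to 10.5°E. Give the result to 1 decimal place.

20.7°W

Signed shortest Δλ from -51.9° to +10.5° is +62.4°.
Midpoint longitude = -51.9° + (+62.4°)/2 = -51.9° + 31.2° = -20.7°.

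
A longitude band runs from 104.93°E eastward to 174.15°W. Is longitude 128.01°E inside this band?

Yes

Band width going east from +104.93° to -174.15°: ((-174.15 − 104.93) mod 360) = 80.92°.
Offset of +128.01° east of the west edge: ((128.01 − 104.93) mod 360) = 23.08°.
23.08° ≤ 80.92° ⇒ inside.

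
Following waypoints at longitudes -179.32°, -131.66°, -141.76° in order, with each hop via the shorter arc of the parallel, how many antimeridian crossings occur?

0

Leg 1: -179.32° → -131.66°, shortest Δλ = 47.66° (east) — does not cross 180°.
Leg 2: -131.66° → -141.76°, shortest Δλ = -10.1° (west) — does not cross 180°.
Total crossings: 0.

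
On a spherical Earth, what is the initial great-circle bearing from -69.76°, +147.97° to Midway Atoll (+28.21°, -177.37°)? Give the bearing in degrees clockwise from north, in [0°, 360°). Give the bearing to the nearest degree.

Δλ = -177.37 − 147.97 = -325.34°; wrapped into (−180°, 180°]: 34.66°.
θ = atan2( sin Δλ · cos φ₂ , cos φ₁ · sin φ₂ − sin φ₁ · cos φ₂ · cos Δλ )
  = atan2(0.50116, 0.84362) = 30.713° → normalised to [0°, 360°): 30.713°.

31°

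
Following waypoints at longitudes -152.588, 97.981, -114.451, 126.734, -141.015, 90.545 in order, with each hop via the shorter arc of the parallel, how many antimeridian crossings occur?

Leg 1: -152.588° → +97.981°, shortest Δλ = -109.431° (west) — crosses 180°.
Leg 2: +97.981° → -114.451°, shortest Δλ = 147.568° (east) — crosses 180°.
Leg 3: -114.451° → +126.734°, shortest Δλ = -118.815° (west) — crosses 180°.
Leg 4: +126.734° → -141.015°, shortest Δλ = 92.251° (east) — crosses 180°.
Leg 5: -141.015° → +90.545°, shortest Δλ = -128.44° (west) — crosses 180°.
Total crossings: 5.

5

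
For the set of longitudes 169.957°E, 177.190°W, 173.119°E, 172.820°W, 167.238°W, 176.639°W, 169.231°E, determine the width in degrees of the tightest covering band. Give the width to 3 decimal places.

23.531°

Sort the longitudes: -177.190°, -176.639°, -172.820°, -167.238°, +169.231°, +169.957°, +173.119°.
Eastward gaps between consecutive values (wrapping around): 0.551°, 3.819°, 5.582°, 336.469°, 0.726°, 3.162°, 9.691°.
Largest gap = 336.469° ⇒ minimal covering band is its complement: 360° − 336.469° = 23.531°.
Band runs from +169.231° eastward to -167.238°, crossing the antimeridian.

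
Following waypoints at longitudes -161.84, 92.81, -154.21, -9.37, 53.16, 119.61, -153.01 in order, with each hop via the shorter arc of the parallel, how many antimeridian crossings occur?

3

Leg 1: -161.84° → +92.81°, shortest Δλ = -105.35° (west) — crosses 180°.
Leg 2: +92.81° → -154.21°, shortest Δλ = 112.98° (east) — crosses 180°.
Leg 3: -154.21° → -9.37°, shortest Δλ = 144.84° (east) — does not cross 180°.
Leg 4: -9.37° → +53.16°, shortest Δλ = 62.53° (east) — does not cross 180°.
Leg 5: +53.16° → +119.61°, shortest Δλ = 66.45° (east) — does not cross 180°.
Leg 6: +119.61° → -153.01°, shortest Δλ = 87.38° (east) — crosses 180°.
Total crossings: 3.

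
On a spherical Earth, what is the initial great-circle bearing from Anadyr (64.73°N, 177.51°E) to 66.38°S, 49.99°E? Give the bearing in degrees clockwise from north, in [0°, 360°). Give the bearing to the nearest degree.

242°

Δλ = 49.99 − 177.51 = -127.52°.
θ = atan2( sin Δλ · cos φ₂ , cos φ₁ · sin φ₂ − sin φ₁ · cos φ₂ · cos Δλ )
  = atan2(-0.31779, -0.17045) = -118.208° → normalised to [0°, 360°): 241.792°.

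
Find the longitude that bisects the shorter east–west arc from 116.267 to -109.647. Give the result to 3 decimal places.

Signed shortest Δλ from +116.267° to -109.647° is +134.086°.
Midpoint longitude = +116.267° + (+134.086°)/2 = +116.267° + 67.043° = +183.310°.
Normalise into (−180°, 180°]: -176.690°.
(The naïve average (+116.267 + -109.647)/2 = 3.31° is on the wrong side of the globe.)

-176.690°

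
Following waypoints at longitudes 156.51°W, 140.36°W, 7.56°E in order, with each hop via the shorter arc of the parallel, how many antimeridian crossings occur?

Leg 1: -156.51° → -140.36°, shortest Δλ = 16.15° (east) — does not cross 180°.
Leg 2: -140.36° → +7.56°, shortest Δλ = 147.92° (east) — does not cross 180°.
Total crossings: 0.

0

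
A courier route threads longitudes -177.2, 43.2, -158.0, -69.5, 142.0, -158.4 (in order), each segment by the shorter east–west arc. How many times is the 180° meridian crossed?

Leg 1: -177.2° → +43.2°, shortest Δλ = -139.6° (west) — crosses 180°.
Leg 2: +43.2° → -158.0°, shortest Δλ = 158.8° (east) — crosses 180°.
Leg 3: -158.0° → -69.5°, shortest Δλ = 88.5° (east) — does not cross 180°.
Leg 4: -69.5° → +142.0°, shortest Δλ = -148.5° (west) — crosses 180°.
Leg 5: +142.0° → -158.4°, shortest Δλ = 59.6° (east) — crosses 180°.
Total crossings: 4.

4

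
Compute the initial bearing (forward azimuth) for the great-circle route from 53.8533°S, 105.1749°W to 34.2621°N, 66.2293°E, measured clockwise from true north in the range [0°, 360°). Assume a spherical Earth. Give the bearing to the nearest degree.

Δλ = 66.2293 − -105.1749 = 171.4042°.
θ = atan2( sin Δλ · cos φ₂ , cos φ₁ · sin φ₂ − sin φ₁ · cos φ₂ · cos Δλ )
  = atan2(0.12353, -0.32781) = 159.352° → normalised to [0°, 360°): 159.352°.

159°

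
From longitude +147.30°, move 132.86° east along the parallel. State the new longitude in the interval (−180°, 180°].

-79.84°

Start at +147.30°; shift +132.86° → +280.16°.
+280.16° lies outside (−180°, 180°]; subtract 360° → -79.84°.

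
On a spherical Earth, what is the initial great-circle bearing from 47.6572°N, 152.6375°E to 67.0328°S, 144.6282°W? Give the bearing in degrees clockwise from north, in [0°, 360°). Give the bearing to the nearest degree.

Δλ = -144.6282 − 152.6375 = -297.2657°; wrapped into (−180°, 180°]: 62.7343°.
θ = atan2( sin Δλ · cos φ₂ , cos φ₁ · sin φ₂ − sin φ₁ · cos φ₂ · cos Δλ )
  = atan2(0.34685, -0.75230) = 155.248° → normalised to [0°, 360°): 155.248°.

155°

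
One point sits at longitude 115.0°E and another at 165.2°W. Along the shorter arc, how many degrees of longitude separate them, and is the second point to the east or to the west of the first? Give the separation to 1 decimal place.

Raw difference: -165.2 − 115.0 = -280.2°.
Normalise into (−180°, 180°]: -280.2° + 360° = 79.8°.
Positive ⇒ the second point lies to the east; separation 79.8°.

79.8° east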